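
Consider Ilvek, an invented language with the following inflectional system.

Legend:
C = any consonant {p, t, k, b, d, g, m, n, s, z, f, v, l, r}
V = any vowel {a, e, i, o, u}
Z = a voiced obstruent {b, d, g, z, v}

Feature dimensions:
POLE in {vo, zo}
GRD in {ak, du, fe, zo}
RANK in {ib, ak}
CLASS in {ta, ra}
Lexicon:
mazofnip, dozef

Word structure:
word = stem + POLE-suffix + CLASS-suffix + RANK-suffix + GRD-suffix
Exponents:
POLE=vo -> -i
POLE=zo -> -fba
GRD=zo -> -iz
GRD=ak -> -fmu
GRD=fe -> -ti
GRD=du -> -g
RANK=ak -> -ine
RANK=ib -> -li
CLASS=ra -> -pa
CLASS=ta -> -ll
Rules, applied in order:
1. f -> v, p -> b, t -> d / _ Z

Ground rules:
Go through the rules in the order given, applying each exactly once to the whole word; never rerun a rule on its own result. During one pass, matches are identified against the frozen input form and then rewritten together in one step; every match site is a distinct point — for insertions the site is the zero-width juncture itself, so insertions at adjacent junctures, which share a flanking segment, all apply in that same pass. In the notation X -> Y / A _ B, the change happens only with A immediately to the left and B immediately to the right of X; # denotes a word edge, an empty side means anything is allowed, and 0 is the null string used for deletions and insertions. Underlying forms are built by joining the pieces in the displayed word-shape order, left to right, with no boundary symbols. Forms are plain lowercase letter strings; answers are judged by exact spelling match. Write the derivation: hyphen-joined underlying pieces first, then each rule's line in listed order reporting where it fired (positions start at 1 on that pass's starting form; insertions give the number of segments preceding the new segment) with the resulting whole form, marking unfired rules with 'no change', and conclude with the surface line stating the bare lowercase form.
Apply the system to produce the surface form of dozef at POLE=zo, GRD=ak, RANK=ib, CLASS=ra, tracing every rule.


underlying: dozef-fba-pa-li-fmu
1. f -> v, p -> b, t -> d / _ Z: fires at position(s) 6: dozefvbapalifmu
surface: dozefvbapalifmu


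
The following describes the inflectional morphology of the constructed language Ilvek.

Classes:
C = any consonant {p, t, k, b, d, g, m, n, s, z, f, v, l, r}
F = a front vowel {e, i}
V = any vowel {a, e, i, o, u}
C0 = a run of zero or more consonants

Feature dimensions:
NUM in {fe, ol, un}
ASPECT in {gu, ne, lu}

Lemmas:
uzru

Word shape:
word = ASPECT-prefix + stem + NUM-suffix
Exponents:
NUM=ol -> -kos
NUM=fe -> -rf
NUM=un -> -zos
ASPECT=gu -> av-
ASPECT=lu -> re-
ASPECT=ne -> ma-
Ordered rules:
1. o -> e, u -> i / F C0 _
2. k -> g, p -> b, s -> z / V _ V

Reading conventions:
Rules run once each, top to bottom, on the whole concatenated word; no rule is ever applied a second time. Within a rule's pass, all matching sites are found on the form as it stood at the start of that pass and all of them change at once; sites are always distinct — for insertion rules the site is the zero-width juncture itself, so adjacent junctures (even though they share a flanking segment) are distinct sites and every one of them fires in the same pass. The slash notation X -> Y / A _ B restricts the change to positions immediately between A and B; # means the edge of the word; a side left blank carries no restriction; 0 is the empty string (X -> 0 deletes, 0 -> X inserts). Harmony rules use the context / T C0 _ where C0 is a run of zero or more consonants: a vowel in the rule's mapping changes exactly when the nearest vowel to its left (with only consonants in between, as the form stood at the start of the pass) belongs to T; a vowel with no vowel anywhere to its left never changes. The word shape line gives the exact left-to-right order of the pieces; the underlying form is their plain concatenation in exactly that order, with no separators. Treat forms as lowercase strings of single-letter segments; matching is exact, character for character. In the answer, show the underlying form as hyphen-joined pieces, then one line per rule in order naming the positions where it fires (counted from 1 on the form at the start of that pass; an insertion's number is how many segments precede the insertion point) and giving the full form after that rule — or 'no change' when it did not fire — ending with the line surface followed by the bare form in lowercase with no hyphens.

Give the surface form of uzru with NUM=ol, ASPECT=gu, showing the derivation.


underlying: av-uzru-kos
1. o -> e, u -> i / F C0 _: no change
2. k -> g, p -> b, s -> z / V _ V: fires at position(s) 7: avuzrugos
surface: avuzrugos


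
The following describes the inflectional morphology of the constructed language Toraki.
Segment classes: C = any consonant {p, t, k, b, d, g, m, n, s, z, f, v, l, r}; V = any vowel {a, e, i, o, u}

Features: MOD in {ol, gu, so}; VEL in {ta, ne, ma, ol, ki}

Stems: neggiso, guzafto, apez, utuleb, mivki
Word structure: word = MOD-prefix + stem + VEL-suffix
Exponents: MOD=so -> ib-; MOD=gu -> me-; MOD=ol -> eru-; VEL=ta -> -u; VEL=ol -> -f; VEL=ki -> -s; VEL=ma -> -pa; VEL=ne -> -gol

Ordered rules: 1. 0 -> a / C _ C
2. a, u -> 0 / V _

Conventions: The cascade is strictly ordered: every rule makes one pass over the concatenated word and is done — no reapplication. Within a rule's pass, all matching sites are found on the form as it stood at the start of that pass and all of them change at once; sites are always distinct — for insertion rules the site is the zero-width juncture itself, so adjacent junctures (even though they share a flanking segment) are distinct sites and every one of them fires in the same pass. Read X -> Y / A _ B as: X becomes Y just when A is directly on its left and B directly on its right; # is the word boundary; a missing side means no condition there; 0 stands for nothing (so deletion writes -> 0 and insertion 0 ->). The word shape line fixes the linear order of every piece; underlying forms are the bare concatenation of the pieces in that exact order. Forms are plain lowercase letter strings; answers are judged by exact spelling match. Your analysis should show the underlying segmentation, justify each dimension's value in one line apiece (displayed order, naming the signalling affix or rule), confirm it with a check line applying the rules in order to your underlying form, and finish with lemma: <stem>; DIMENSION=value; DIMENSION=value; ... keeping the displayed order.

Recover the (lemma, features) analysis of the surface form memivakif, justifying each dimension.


underlying: me-mivki-f
MOD=gu - signalled by the affix me-
VEL=ol - signalled by the affix -f
check: memivkif -> memivakif -> memivakif
lemma: mivki; MOD=gu; VEL=ol


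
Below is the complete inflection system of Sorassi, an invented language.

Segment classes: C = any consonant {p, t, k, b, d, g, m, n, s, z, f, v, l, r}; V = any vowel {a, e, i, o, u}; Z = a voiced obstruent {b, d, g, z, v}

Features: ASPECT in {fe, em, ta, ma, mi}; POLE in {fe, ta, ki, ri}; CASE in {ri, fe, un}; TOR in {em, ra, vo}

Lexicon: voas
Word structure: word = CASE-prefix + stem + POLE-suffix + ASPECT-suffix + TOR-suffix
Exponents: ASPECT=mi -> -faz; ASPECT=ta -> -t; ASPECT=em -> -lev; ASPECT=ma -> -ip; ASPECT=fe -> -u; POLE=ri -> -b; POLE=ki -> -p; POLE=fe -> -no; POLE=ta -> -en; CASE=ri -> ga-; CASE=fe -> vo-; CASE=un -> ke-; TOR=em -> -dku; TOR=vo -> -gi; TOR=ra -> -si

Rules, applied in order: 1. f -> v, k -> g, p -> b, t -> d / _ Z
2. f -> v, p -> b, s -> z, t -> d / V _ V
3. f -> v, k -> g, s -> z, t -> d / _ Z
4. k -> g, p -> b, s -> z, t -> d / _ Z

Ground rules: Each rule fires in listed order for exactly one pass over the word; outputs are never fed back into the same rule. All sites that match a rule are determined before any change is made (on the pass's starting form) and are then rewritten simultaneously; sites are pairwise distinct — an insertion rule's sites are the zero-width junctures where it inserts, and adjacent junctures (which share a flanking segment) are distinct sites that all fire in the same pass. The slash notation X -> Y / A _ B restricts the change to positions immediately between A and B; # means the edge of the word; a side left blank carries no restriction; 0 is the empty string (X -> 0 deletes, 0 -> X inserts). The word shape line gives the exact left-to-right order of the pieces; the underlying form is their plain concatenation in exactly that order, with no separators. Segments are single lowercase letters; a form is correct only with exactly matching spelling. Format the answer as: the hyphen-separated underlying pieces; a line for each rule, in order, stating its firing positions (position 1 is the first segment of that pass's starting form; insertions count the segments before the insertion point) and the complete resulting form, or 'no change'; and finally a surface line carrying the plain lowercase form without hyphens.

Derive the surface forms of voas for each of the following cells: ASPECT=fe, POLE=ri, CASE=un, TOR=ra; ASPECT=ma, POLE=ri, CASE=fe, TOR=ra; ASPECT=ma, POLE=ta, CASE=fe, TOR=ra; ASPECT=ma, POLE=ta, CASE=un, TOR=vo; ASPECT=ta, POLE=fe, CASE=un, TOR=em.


cell ASPECT=fe, POLE=ri, CASE=un, TOR=ra:
underlying: ke-voas-b-u-si
1. f -> v, k -> g, p -> b, t -> d / _ Z: no change
2. f -> v, p -> b, s -> z, t -> d / V _ V: fires at position(s) 9: kevoasbuzi
3. f -> v, k -> g, s -> z, t -> d / _ Z: fires at position(s) 6: kevoazbuzi
4. k -> g, p -> b, s -> z, t -> d / _ Z: no change
surface: kevoazbuzi

cell ASPECT=ma, POLE=ri, CASE=fe, TOR=ra:
underlying: vo-voas-b-ip-si
1. f -> v, k -> g, p -> b, t -> d / _ Z: no change
2. f -> v, p -> b, s -> z, t -> d / V _ V: no change
3. f -> v, k -> g, s -> z, t -> d / _ Z: fires at position(s) 6: vovoazbipsi
4. k -> g, p -> b, s -> z, t -> d / _ Z: no change
surface: vovoazbipsi

cell ASPECT=ma, POLE=ta, CASE=fe, TOR=ra:
underlying: vo-voas-en-ip-si
1. f -> v, k -> g, p -> b, t -> d / _ Z: no change
2. f -> v, p -> b, s -> z, t -> d / V _ V: fires at position(s) 6: vovoazenipsi
3. f -> v, k -> g, s -> z, t -> d / _ Z: no change
4. k -> g, p -> b, s -> z, t -> d / _ Z: no change
surface: vovoazenipsi

cell ASPECT=ma, POLE=ta, CASE=un, TOR=vo:
underlying: ke-voas-en-ip-gi
1. f -> v, k -> g, p -> b, t -> d / _ Z: fires at position(s) 10: kevoasenibgi
2. f -> v, p -> b, s -> z, t -> d / V _ V: fires at position(s) 6: kevoazenibgi
3. f -> v, k -> g, s -> z, t -> d / _ Z: no change
4. k -> g, p -> b, s -> z, t -> d / _ Z: no change
surface: kevoazenibgi

cell ASPECT=ta, POLE=fe, CASE=un, TOR=em:
underlying: ke-voas-no-t-dku
1. f -> v, k -> g, p -> b, t -> d / _ Z: fires at position(s) 9: kevoasnoddku
2. f -> v, p -> b, s -> z, t -> d / V _ V: no change
3. f -> v, k -> g, s -> z, t -> d / _ Z: no change
4. k -> g, p -> b, s -> z, t -> d / _ Z: no change
surface: kevoasnoddku


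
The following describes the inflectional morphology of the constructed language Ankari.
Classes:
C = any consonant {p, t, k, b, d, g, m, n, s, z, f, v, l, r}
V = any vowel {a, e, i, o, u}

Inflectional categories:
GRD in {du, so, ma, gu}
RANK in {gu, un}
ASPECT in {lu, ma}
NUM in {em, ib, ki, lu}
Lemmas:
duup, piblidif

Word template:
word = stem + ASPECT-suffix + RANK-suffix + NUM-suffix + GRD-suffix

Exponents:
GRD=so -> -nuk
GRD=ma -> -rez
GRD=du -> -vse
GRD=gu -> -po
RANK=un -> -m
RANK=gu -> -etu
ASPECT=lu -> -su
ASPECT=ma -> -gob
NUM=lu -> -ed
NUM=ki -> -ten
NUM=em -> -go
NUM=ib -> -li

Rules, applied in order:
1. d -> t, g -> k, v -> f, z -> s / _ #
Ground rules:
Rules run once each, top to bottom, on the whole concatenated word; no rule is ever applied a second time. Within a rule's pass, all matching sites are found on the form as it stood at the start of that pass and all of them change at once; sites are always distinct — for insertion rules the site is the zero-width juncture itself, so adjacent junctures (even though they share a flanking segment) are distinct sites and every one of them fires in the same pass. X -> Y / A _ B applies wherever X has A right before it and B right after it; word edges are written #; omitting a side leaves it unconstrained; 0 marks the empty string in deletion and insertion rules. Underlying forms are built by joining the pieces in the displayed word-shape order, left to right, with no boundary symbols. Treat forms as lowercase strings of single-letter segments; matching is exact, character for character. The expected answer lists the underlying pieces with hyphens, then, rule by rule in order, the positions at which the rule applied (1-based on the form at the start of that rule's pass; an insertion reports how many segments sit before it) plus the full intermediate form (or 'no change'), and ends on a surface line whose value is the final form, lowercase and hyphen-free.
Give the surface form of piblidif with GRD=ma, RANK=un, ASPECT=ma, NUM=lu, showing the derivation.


underlying: piblidif-gob-m-ed-rez
1. d -> t, g -> k, v -> f, z -> s / _ #: fires at position(s) 17: piblidifgobmedres
surface: piblidifgobmedres


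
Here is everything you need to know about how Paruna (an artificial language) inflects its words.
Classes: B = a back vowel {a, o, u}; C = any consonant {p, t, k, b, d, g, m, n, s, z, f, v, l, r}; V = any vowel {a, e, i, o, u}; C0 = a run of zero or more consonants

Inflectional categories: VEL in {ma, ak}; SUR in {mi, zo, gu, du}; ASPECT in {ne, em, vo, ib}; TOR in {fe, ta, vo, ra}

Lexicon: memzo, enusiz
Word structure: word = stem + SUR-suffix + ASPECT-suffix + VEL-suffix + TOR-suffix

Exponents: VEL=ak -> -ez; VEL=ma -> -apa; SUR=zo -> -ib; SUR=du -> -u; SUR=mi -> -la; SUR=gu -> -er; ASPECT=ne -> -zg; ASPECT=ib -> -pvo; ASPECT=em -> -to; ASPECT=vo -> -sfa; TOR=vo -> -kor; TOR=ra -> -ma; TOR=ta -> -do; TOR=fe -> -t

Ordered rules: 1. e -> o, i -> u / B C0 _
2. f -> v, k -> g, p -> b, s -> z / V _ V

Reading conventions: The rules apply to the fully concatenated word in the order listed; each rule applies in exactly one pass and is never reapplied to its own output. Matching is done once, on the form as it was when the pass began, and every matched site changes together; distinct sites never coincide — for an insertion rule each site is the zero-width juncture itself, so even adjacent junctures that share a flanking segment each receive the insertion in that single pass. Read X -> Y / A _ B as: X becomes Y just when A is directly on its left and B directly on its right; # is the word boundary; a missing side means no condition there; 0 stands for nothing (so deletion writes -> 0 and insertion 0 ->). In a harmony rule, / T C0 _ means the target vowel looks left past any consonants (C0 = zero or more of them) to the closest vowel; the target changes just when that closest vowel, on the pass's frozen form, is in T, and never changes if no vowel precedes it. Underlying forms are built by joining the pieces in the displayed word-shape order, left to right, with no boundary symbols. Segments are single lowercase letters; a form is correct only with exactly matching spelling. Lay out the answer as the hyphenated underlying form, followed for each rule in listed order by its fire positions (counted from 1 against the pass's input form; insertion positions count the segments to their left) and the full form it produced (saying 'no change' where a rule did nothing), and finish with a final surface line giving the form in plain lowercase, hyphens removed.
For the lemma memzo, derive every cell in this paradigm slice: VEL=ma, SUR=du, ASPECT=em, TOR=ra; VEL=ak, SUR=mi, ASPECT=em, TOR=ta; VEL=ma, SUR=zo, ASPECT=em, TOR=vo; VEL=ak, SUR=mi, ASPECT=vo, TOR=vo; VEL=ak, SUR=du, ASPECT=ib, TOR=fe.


cell VEL=ma, SUR=du, ASPECT=em, TOR=ra:
underlying: memzo-u-to-apa-ma
1. e -> o, i -> u / B C0 _: no change
2. f -> v, k -> g, p -> b, s -> z / V _ V: fires at position(s) 10: memzoutoabama
surface: memzoutoabama

cell VEL=ak, SUR=mi, ASPECT=em, TOR=ta:
underlying: memzo-la-to-ez-do
1. e -> o, i -> u / B C0 _: fires at position(s) 10: memzolatoozdo
2. f -> v, k -> g, p -> b, s -> z / V _ V: no change
surface: memzolatoozdo

cell VEL=ma, SUR=zo, ASPECT=em, TOR=vo:
underlying: memzo-ib-to-apa-kor
1. e -> o, i -> u / B C0 _: fires at position(s) 6: memzoubtoapakor
2. f -> v, k -> g, p -> b, s -> z / V _ V: fires at position(s) 11, 13: memzoubtoabagor
surface: memzoubtoabagor

cell VEL=ak, SUR=mi, ASPECT=vo, TOR=vo:
underlying: memzo-la-sfa-ez-kor
1. e -> o, i -> u / B C0 _: fires at position(s) 11: memzolasfaozkor
2. f -> v, k -> g, p -> b, s -> z / V _ V: no change
surface: memzolasfaozkor

cell VEL=ak, SUR=du, ASPECT=ib, TOR=fe:
underlying: memzo-u-pvo-ez-t
1. e -> o, i -> u / B C0 _: fires at position(s) 10: memzoupvoozt
2. f -> v, k -> g, p -> b, s -> z / V _ V: no change
surface: memzoupvoozt


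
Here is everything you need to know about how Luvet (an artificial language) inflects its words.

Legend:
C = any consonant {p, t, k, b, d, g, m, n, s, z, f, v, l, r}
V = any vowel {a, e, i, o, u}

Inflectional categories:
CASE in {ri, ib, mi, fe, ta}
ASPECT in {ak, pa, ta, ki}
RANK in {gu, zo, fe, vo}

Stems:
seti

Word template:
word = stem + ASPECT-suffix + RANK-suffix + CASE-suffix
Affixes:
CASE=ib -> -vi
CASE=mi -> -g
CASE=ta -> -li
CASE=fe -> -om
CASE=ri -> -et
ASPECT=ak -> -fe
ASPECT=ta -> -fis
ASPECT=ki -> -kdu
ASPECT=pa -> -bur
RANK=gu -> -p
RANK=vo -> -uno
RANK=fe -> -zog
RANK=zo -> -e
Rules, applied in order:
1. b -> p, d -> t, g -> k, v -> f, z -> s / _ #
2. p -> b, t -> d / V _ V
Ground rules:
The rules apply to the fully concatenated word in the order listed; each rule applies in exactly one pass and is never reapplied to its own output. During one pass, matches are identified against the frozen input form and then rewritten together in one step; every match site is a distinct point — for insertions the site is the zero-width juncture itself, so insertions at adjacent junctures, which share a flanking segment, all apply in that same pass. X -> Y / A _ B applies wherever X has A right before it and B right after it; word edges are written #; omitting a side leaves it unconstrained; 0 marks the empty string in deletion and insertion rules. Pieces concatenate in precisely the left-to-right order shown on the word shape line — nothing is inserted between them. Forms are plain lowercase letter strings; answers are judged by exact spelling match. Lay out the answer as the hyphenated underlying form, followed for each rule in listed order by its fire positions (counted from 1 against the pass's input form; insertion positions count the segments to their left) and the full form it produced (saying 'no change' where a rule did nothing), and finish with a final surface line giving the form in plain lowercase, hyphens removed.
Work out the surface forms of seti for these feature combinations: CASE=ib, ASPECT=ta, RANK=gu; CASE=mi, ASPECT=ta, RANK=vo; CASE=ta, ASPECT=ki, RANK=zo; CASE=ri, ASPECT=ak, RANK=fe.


cell CASE=ib, ASPECT=ta, RANK=gu:
underlying: seti-fis-p-vi
1. b -> p, d -> t, g -> k, v -> f, z -> s / _ #: no change
2. p -> b, t -> d / V _ V: fires at position(s) 3: sedifispvi
surface: sedifispvi

cell CASE=mi, ASPECT=ta, RANK=vo:
underlying: seti-fis-uno-g
1. b -> p, d -> t, g -> k, v -> f, z -> s / _ #: fires at position(s) 11: setifisunok
2. p -> b, t -> d / V _ V: fires at position(s) 3: sedifisunok
surface: sedifisunok

cell CASE=ta, ASPECT=ki, RANK=zo:
underlying: seti-kdu-e-li
1. b -> p, d -> t, g -> k, v -> f, z -> s / _ #: no change
2. p -> b, t -> d / V _ V: fires at position(s) 3: sedikdueli
surface: sedikdueli

cell CASE=ri, ASPECT=ak, RANK=fe:
underlying: seti-fe-zog-et
1. b -> p, d -> t, g -> k, v -> f, z -> s / _ #: no change
2. p -> b, t -> d / V _ V: fires at position(s) 3: sedifezoget
surface: sedifezoget


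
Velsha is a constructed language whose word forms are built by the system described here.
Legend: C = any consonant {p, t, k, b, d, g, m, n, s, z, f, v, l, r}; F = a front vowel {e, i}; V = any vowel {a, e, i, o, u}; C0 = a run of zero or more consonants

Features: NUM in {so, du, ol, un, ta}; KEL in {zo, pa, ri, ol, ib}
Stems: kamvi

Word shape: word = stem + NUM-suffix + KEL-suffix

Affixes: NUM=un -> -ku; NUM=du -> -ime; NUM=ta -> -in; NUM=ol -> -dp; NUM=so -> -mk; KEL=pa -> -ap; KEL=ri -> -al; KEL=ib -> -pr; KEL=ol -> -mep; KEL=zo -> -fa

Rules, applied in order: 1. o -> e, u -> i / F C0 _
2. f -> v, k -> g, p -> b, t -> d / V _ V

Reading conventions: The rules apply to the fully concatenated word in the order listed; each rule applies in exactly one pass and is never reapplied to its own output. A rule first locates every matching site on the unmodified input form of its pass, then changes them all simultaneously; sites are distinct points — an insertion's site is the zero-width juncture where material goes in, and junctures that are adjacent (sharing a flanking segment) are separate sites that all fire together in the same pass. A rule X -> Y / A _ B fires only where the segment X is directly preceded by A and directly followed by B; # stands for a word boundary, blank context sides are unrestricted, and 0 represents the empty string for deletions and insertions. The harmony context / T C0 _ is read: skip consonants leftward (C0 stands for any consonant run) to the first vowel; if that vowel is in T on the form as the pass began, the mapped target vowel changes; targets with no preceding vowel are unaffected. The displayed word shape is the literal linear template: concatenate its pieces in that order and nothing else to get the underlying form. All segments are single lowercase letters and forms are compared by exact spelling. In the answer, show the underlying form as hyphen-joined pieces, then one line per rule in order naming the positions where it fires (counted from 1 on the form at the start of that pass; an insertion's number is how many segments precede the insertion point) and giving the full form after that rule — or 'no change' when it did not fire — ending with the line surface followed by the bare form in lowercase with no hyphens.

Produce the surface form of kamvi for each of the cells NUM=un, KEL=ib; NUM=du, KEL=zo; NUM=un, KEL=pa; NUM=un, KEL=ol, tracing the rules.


cell NUM=un, KEL=ib:
underlying: kamvi-ku-pr
1. o -> e, u -> i / F C0 _: fires at position(s) 7: kamvikipr
2. f -> v, k -> g, p -> b, t -> d / V _ V: fires at position(s) 6: kamvigipr
surface: kamvigipr

cell NUM=du, KEL=zo:
underlying: kamvi-ime-fa
1. o -> e, u -> i / F C0 _: no change
2. f -> v, k -> g, p -> b, t -> d / V _ V: fires at position(s) 9: kamviimeva
surface: kamviimeva

cell NUM=un, KEL=pa:
underlying: kamvi-ku-ap
1. o -> e, u -> i / F C0 _: fires at position(s) 7: kamvikiap
2. f -> v, k -> g, p -> b, t -> d / V _ V: fires at position(s) 6: kamvigiap
surface: kamvigiap

cell NUM=un, KEL=ol:
underlying: kamvi-ku-mep
1. o -> e, u -> i / F C0 _: fires at position(s) 7: kamvikimep
2. f -> v, k -> g, p -> b, t -> d / V _ V: fires at position(s) 6: kamvigimep
surface: kamvigimep


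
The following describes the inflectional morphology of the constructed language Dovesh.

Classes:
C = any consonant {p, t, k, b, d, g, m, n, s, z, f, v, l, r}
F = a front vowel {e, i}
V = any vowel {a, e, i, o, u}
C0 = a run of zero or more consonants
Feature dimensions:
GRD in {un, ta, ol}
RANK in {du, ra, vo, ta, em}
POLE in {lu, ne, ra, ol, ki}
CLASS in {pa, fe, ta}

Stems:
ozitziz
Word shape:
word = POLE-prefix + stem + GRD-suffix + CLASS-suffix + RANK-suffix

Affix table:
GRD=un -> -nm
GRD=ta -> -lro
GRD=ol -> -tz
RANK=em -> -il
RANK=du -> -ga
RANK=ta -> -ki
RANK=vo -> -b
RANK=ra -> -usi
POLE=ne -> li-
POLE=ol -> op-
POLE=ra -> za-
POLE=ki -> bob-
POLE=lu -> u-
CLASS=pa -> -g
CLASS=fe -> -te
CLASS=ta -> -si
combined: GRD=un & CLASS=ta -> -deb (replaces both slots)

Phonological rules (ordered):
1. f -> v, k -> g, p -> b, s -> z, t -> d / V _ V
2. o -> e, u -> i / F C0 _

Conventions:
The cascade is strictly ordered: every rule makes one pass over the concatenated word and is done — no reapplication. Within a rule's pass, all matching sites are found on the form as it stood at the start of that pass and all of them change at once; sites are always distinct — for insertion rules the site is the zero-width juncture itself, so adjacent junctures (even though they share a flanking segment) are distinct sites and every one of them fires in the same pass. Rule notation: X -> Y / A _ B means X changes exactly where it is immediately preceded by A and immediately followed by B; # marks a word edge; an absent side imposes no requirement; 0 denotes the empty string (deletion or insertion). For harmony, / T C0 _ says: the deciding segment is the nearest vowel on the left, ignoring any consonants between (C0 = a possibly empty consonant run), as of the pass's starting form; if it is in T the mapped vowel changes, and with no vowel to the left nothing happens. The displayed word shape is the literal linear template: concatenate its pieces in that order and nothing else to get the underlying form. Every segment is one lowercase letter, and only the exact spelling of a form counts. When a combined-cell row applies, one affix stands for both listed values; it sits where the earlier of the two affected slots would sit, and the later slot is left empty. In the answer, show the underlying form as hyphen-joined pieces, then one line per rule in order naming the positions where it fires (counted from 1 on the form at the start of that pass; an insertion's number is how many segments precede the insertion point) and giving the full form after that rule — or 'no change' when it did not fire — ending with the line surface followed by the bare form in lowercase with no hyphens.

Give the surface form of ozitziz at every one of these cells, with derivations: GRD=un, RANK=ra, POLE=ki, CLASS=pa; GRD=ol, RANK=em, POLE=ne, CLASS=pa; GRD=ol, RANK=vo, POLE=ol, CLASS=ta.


cell GRD=un, RANK=ra, POLE=ki, CLASS=pa:
underlying: bob-ozitziz-nm-g-usi
1. f -> v, k -> g, p -> b, s -> z, t -> d / V _ V: fires at position(s) 15: bobozitziznmguzi
2. o -> e, u -> i / F C0 _: fires at position(s) 14: bobozitziznmgizi
surface: bobozitziznmgizi

cell GRD=ol, RANK=em, POLE=ne, CLASS=pa:
underlying: li-ozitziz-tz-g-il
1. f -> v, k -> g, p -> b, s -> z, t -> d / V _ V: no change
2. o -> e, u -> i / F C0 _: fires at position(s) 3: liezitziztzgil
surface: liezitziztzgil

cell GRD=ol, RANK=vo, POLE=ol, CLASS=ta:
underlying: op-ozitziz-tz-si-b
1. f -> v, k -> g, p -> b, s -> z, t -> d / V _ V: fires at position(s) 2: obozitziztzsib
2. o -> e, u -> i / F C0 _: no change
surface: obozitziztzsib


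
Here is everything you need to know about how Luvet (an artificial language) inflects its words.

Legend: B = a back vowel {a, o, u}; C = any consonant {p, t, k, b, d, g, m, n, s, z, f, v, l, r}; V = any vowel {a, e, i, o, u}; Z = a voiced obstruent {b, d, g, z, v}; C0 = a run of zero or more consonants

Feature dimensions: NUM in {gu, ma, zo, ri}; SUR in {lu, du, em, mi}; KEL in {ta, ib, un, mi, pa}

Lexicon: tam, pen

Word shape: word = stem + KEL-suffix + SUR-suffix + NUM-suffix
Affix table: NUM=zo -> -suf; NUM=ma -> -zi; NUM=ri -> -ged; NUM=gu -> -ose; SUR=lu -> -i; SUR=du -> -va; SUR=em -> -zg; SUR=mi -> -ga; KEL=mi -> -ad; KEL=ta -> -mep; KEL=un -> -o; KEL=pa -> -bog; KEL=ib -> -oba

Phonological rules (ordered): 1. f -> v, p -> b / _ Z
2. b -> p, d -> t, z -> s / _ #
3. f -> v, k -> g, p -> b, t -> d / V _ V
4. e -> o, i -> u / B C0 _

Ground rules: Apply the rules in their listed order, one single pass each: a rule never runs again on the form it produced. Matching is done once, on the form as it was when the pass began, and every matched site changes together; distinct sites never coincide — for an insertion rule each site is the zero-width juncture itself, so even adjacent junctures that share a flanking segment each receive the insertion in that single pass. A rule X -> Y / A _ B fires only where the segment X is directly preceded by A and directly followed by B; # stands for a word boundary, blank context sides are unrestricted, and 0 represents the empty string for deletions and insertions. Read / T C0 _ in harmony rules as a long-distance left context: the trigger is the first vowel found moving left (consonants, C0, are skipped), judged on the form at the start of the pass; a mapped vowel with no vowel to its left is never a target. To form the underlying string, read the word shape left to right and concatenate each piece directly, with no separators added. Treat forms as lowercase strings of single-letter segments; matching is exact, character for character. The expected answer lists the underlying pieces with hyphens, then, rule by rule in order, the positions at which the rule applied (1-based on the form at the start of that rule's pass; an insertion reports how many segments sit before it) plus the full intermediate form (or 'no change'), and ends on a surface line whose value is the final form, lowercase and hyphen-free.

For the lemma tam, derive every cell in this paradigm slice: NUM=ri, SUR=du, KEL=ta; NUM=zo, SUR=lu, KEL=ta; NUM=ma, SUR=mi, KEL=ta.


cell NUM=ri, SUR=du, KEL=ta:
underlying: tam-mep-va-ged
1. f -> v, p -> b / _ Z: fires at position(s) 6: tammebvaged
2. b -> p, d -> t, z -> s / _ #: fires at position(s) 11: tammebvaget
3. f -> v, k -> g, p -> b, t -> d / V _ V: no change
4. e -> o, i -> u / B C0 _: fires at position(s) 5, 10: tammobvagot
surface: tammobvagot

cell NUM=zo, SUR=lu, KEL=ta:
underlying: tam-mep-i-suf
1. f -> v, p -> b / _ Z: no change
2. b -> p, d -> t, z -> s / _ #: no change
3. f -> v, k -> g, p -> b, t -> d / V _ V: fires at position(s) 6: tammebisuf
4. e -> o, i -> u / B C0 _: fires at position(s) 5: tammobisuf
surface: tammobisuf

cell NUM=ma, SUR=mi, KEL=ta:
underlying: tam-mep-ga-zi
1. f -> v, p -> b / _ Z: fires at position(s) 6: tammebgazi
2. b -> p, d -> t, z -> s / _ #: no change
3. f -> v, k -> g, p -> b, t -> d / V _ V: no change
4. e -> o, i -> u / B C0 _: fires at position(s) 5, 10: tammobgazu
surface: tammobgazu


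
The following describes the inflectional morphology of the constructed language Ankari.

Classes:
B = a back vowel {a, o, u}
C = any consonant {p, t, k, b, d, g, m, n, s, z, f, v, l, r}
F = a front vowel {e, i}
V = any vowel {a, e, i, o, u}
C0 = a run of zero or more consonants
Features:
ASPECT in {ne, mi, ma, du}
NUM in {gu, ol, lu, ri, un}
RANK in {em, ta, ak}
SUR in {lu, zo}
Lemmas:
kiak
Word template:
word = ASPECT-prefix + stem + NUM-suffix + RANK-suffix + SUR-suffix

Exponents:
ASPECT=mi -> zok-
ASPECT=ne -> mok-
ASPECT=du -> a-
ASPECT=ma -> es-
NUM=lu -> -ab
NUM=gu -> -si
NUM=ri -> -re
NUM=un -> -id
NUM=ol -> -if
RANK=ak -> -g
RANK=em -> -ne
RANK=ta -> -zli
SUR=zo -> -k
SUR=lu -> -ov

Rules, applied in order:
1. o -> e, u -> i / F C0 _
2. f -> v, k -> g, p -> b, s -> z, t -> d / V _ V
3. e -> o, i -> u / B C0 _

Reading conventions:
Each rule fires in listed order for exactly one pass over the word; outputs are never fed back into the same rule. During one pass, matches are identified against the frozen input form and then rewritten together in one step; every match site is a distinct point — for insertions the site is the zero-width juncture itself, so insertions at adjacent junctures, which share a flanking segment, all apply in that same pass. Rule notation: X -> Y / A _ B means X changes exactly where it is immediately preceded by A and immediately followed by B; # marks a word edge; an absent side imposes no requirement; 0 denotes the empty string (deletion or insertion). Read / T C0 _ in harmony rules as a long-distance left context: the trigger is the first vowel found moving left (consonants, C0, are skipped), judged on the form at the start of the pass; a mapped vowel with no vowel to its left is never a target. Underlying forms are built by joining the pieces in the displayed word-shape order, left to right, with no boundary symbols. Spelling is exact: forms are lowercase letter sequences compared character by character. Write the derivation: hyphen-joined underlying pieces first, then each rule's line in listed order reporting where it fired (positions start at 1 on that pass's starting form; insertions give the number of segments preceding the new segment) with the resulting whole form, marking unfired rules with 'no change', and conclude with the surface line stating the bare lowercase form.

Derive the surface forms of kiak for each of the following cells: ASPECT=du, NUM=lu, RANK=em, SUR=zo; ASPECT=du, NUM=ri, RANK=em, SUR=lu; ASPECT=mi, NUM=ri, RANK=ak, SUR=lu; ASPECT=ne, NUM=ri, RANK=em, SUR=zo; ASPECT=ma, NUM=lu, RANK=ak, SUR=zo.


cell ASPECT=du, NUM=lu, RANK=em, SUR=zo:
underlying: a-kiak-ab-ne-k
1. o -> e, u -> i / F C0 _: no change
2. f -> v, k -> g, p -> b, s -> z, t -> d / V _ V: fires at position(s) 2, 5: agiagabnek
3. e -> o, i -> u / B C0 _: fires at position(s) 3, 9: aguagabnok
surface: aguagabnok

cell ASPECT=du, NUM=ri, RANK=em, SUR=lu:
underlying: a-kiak-re-ne-ov
1. o -> e, u -> i / F C0 _: fires at position(s) 10: akiakreneev
2. f -> v, k -> g, p -> b, s -> z, t -> d / V _ V: fires at position(s) 2: agiakreneev
3. e -> o, i -> u / B C0 _: fires at position(s) 3, 7: aguakroneev
surface: aguakroneev

cell ASPECT=mi, NUM=ri, RANK=ak, SUR=lu:
underlying: zok-kiak-re-g-ov
1. o -> e, u -> i / F C0 _: fires at position(s) 11: zokkiakregev
2. f -> v, k -> g, p -> b, s -> z, t -> d / V _ V: no change
3. e -> o, i -> u / B C0 _: fires at position(s) 5, 9: zokkuakrogev
surface: zokkuakrogev

cell ASPECT=ne, NUM=ri, RANK=em, SUR=zo:
underlying: mok-kiak-re-ne-k
1. o -> e, u -> i / F C0 _: no change
2. f -> v, k -> g, p -> b, s -> z, t -> d / V _ V: no change
3. e -> o, i -> u / B C0 _: fires at position(s) 5, 9: mokkuakronek
surface: mokkuakronek

cell ASPECT=ma, NUM=lu, RANK=ak, SUR=zo:
underlying: es-kiak-ab-g-k
1. o -> e, u -> i / F C0 _: no change
2. f -> v, k -> g, p -> b, s -> z, t -> d / V _ V: fires at position(s) 6: eskiagabgk
3. e -> o, i -> u / B C0 _: no change
surface: eskiagabgk


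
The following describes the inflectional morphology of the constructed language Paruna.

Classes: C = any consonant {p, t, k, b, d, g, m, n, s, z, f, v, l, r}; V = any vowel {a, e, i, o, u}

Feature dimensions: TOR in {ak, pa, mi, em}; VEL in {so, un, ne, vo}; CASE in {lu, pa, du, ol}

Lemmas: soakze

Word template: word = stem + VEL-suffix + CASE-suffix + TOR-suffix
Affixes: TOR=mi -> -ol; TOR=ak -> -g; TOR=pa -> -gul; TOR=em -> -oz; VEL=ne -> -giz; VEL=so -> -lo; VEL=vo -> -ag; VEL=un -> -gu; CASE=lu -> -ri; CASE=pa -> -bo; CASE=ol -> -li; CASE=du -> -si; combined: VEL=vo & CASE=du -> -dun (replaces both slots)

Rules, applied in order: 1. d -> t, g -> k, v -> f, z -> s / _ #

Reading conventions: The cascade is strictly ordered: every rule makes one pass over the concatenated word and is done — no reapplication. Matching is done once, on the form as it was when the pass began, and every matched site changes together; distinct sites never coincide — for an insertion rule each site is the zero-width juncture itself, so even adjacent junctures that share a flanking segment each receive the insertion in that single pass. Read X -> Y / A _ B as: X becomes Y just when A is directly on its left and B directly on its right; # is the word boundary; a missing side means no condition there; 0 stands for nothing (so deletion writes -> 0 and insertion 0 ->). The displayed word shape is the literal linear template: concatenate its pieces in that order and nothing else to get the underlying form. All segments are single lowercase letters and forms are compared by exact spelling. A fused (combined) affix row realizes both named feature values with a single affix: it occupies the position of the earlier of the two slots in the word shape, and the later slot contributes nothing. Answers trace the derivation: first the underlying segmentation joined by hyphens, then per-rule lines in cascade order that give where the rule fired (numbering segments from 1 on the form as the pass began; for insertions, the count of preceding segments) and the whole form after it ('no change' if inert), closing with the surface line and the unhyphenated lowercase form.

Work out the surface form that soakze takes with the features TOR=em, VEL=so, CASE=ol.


underlying: soakze-lo-li-oz
1. d -> t, g -> k, v -> f, z -> s / _ #: fires at position(s) 12: soakzelolios
surface: soakzelolios


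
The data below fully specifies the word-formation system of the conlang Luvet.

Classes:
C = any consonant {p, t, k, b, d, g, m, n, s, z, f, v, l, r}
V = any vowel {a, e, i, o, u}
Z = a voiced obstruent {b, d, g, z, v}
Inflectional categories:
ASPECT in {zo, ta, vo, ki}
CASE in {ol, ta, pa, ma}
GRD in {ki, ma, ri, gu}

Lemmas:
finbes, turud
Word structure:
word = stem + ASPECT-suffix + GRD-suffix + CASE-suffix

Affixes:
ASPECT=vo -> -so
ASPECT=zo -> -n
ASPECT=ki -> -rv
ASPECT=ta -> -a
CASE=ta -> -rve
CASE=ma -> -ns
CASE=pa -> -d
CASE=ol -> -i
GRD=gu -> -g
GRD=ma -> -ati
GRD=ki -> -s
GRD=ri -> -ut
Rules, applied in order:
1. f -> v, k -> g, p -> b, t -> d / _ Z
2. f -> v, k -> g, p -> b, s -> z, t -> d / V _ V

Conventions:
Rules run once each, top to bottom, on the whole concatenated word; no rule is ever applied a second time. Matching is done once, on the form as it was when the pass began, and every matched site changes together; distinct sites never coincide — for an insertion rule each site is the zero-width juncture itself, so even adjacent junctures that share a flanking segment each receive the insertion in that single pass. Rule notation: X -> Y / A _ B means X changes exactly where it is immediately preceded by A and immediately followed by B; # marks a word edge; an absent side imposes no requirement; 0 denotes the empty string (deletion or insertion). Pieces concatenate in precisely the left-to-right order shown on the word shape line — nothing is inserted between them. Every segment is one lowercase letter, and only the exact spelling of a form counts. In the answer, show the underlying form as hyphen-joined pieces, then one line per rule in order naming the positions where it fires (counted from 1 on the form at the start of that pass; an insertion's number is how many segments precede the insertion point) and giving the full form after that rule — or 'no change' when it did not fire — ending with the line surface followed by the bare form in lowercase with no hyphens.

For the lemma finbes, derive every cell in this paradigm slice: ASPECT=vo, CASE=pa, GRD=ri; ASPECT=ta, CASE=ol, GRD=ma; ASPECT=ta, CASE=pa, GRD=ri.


cell ASPECT=vo, CASE=pa, GRD=ri:
underlying: finbes-so-ut-d
1. f -> v, k -> g, p -> b, t -> d / _ Z: fires at position(s) 10: finbessoudd
2. f -> v, k -> g, p -> b, s -> z, t -> d / V _ V: no change
surface: finbessoudd

cell ASPECT=ta, CASE=ol, GRD=ma:
underlying: finbes-a-ati-i
1. f -> v, k -> g, p -> b, t -> d / _ Z: no change
2. f -> v, k -> g, p -> b, s -> z, t -> d / V _ V: fires at position(s) 6, 9: finbezaadii
surface: finbezaadii

cell ASPECT=ta, CASE=pa, GRD=ri:
underlying: finbes-a-ut-d
1. f -> v, k -> g, p -> b, t -> d / _ Z: fires at position(s) 9: finbesaudd
2. f -> v, k -> g, p -> b, s -> z, t -> d / V _ V: fires at position(s) 6: finbezaudd
surface: finbezaudd


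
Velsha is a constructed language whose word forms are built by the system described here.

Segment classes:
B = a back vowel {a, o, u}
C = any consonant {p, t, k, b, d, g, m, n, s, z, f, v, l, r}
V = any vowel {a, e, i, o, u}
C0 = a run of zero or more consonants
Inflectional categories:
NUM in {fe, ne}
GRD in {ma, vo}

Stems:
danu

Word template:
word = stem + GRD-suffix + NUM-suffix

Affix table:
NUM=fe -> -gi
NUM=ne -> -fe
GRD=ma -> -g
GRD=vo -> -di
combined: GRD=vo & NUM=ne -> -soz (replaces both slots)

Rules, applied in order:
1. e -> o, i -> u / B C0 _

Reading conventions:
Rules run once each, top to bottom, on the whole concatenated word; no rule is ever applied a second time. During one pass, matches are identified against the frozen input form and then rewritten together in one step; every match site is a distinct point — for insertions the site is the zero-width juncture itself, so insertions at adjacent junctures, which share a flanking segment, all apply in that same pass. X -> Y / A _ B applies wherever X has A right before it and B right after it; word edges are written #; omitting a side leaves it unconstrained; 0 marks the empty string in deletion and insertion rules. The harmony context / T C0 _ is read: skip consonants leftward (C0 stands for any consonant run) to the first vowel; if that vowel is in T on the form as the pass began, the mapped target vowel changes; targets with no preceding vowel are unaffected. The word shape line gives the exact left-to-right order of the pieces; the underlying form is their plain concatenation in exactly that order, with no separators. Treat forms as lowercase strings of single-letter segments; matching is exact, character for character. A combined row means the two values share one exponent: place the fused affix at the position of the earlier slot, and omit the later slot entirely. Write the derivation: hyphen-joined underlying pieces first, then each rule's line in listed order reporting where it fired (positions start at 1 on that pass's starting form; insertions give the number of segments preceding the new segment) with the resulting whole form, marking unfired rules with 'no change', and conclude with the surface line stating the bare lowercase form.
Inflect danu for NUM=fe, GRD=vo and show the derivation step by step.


underlying: danu-di-gi
1. e -> o, i -> u / B C0 _: fires at position(s) 6: danudugi
surface: danudugi
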